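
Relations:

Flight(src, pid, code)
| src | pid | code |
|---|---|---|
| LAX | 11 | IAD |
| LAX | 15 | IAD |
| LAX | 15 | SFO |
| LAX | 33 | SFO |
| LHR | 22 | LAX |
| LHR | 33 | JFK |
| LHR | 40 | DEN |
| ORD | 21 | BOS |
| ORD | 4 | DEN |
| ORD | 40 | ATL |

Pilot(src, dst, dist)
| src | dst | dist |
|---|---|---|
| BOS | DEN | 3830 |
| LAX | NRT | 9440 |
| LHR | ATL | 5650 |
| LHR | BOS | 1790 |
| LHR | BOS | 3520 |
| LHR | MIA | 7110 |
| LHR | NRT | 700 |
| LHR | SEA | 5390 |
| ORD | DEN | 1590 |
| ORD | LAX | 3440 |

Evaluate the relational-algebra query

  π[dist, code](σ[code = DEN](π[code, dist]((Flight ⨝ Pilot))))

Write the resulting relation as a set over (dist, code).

{(1590, DEN), (1790, DEN), (3440, DEN), (3520, DEN), (5390, DEN), (5650, DEN), (700, DEN), (7110, DEN)}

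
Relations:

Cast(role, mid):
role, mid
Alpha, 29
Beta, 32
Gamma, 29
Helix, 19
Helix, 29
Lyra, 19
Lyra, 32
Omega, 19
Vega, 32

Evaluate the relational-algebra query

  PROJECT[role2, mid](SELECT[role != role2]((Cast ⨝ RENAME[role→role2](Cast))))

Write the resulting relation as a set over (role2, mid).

{(Alpha, 29), (Beta, 32), (Gamma, 29), (Helix, 19), (Helix, 29), (Lyra, 19), (Lyra, 32), (Omega, 19), (Vega, 32)}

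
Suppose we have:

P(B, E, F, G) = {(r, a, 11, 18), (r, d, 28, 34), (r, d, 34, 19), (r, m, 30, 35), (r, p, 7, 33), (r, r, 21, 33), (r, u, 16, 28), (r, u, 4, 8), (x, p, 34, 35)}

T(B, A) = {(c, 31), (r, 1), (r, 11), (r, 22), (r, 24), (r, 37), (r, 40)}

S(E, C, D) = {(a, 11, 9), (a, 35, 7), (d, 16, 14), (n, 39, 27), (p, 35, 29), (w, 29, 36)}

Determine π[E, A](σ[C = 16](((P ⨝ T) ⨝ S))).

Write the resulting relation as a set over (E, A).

P ⋈ T (natural join on B): {(r, a, 11, 18, 1), (r, a, 11, 18, 11), (r, a, 11, 18, 22), (r, a, 11, 18, 24), (r, a, 11, 18, 37), (r, a, 11, 18, 40), (r, d, 28, 34, 1), (r, d, 28, 34, 11), (r, d, 28, 34, 22), (r, d, 28, 34, 24), (r, d, 28, 34, 37), (r, d, 28, 34, 40), (r, d, 34, 19, 1), (r, d, 34, 19, 11), (r, d, 34, 19, 22), (r, d, 34, 19, 24), (r, d, 34, 19, 37), (r, d, 34, 19, 40), (r, m, 30, 35, 1), (r, m, 30, 35, 11), (r, m, 30, 35, 22), (r, m, 30, 35, 24), (r, m, 30, 35, 37), (r, m, 30, 35, 40), (r, p, 7, 33, 1), (r, p, 7, 33, 11), (r, p, 7, 33, 22), (r, p, 7, 33, 24), (r, p, 7, 33, 37), (r, p, 7, 33, 40), (r, r, 21, 33, 1), (r, r, 21, 33, 11), (r, r, 21, 33, 22), (r, r, 21, 33, 24), (r, r, 21, 33, 37), (r, r, 21, 33, 40), (r, u, 16, 28, 1), (r, u, 16, 28, 11), (r, u, 16, 28, 22), (r, u, 16, 28, 24), (r, u, 16, 28, 37), (r, u, 16, 28, 40), (r, u, 4, 8, 1), (r, u, 4, 8, 11), (r, u, 4, 8, 22), (r, u, 4, 8, 24), (r, u, 4, 8, 37), (r, u, 4, 8, 40)}
(P ⨝ T) ⋈ S (natural join on E): {(r, a, 11, 18, 1, 11, 9), (r, a, 11, 18, 1, 35, 7), (r, a, 11, 18, 11, 11, 9), (r, a, 11, 18, 11, 35, 7), (r, a, 11, 18, 22, 11, 9), (r, a, 11, 18, 22, 35, 7), (r, a, 11, 18, 24, 11, 9), (r, a, 11, 18, 24, 35, 7), (r, a, 11, 18, 37, 11, 9), (r, a, 11, 18, 37, 35, 7), (r, a, 11, 18, 40, 11, 9), (r, a, 11, 18, 40, 35, 7), (r, d, 28, 34, 1, 16, 14), (r, d, 28, 34, 11, 16, 14), (r, d, 28, 34, 22, 16, 14), (r, d, 28, 34, 24, 16, 14), (r, d, 28, 34, 37, 16, 14), (r, d, 28, 34, 40, 16, 14), (r, d, 34, 19, 1, 16, 14), (r, d, 34, 19, 11, 16, 14), (r, d, 34, 19, 22, 16, 14), (r, d, 34, 19, 24, 16, 14), (r, d, 34, 19, 37, 16, 14), (r, d, 34, 19, 40, 16, 14), (r, p, 7, 33, 1, 35, 29), (r, p, 7, 33, 11, 35, 29), (r, p, 7, 33, 22, 35, 29), (r, p, 7, 33, 24, 35, 29), (r, p, 7, 33, 37, 35, 29), (r, p, 7, 33, 40, 35, 29)}
Apply σ_{C = 16}; surviving tuples: {(r, d, 28, 34, 1, 16, 14), (r, d, 28, 34, 11, 16, 14), (r, d, 28, 34, 22, 16, 14), (r, d, 28, 34, 24, 16, 14), (r, d, 28, 34, 37, 16, 14), (r, d, 28, 34, 40, 16, 14), (r, d, 34, 19, 1, 16, 14), (r, d, 34, 19, 11, 16, 14), (r, d, 34, 19, 22, 16, 14), (r, d, 34, 19, 24, 16, 14), (r, d, 34, 19, 37, 16, 14), (r, d, 34, 19, 40, 16, 14)}
π[E, A]: project onto (E, A) (6 duplicate(s) eliminated) → {(d, 1), (d, 11), (d, 22), (d, 24), (d, 37), (d, 40)}

{(d, 1), (d, 11), (d, 22), (d, 24), (d, 37), (d, 40)}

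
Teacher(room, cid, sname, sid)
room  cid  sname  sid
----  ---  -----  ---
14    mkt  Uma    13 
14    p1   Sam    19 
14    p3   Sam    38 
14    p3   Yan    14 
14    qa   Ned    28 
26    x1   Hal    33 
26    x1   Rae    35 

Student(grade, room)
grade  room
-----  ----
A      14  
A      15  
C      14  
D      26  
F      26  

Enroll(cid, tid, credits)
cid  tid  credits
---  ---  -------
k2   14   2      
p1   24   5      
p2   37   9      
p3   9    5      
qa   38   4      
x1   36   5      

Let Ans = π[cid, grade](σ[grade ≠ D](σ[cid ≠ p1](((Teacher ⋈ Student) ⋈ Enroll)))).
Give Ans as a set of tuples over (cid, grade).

Joining Teacher and Student on room yields {(14, mkt, Uma, 13, A), (14, mkt, Uma, 13, C), (14, p1, Sam, 19, A), (14, p1, Sam, 19, C), (14, p3, Sam, 38, A), (14, p3, Sam, 38, C), (14, p3, Yan, 14, A), (14, p3, Yan, 14, C), (14, qa, Ned, 28, A), (14, qa, Ned, 28, C), (26, x1, Hal, 33, D), (26, x1, Hal, 33, F), (26, x1, Rae, 35, D), (26, x1, Rae, 35, F)}.
Joining (Teacher ⋈ Student) and Enroll on cid yields {(14, p1, Sam, 19, A, 24, 5), (14, p1, Sam, 19, C, 24, 5), (14, p3, Sam, 38, A, 9, 5), (14, p3, Sam, 38, C, 9, 5), (14, p3, Yan, 14, A, 9, 5), (14, p3, Yan, 14, C, 9, 5), (14, qa, Ned, 28, A, 38, 4), (14, qa, Ned, 28, C, 38, 4), (26, x1, Hal, 33, D, 36, 5), (26, x1, Hal, 33, F, 36, 5), (26, x1, Rae, 35, D, 36, 5), (26, x1, Rae, 35, F, 36, 5)}.
σ[cid ≠ p1]: keep tuples satisfying cid ≠ p1 → {(14, p3, Sam, 38, A, 9, 5), (14, p3, Sam, 38, C, 9, 5), (14, p3, Yan, 14, A, 9, 5), (14, p3, Yan, 14, C, 9, 5), (14, qa, Ned, 28, A, 38, 4), (14, qa, Ned, 28, C, 38, 4), (26, x1, Hal, 33, D, 36, 5), (26, x1, Hal, 33, F, 36, 5), (26, x1, Rae, 35, D, 36, 5), (26, x1, Rae, 35, F, 36, 5)}
σ[grade ≠ D]: keep tuples satisfying grade ≠ D → {(14, p3, Sam, 38, A, 9, 5), (14, p3, Sam, 38, C, 9, 5), (14, p3, Yan, 14, A, 9, 5), (14, p3, Yan, 14, C, 9, 5), (14, qa, Ned, 28, A, 38, 4), (14, qa, Ned, 28, C, 38, 4), (26, x1, Hal, 33, F, 36, 5), (26, x1, Rae, 35, F, 36, 5)}
Keep only column(s) cid, grade (3 duplicate(s) eliminated): {(p3, A), (p3, C), (qa, A), (qa, C), (x1, F)}

{(p3, A), (p3, C), (qa, A), (qa, C), (x1, F)}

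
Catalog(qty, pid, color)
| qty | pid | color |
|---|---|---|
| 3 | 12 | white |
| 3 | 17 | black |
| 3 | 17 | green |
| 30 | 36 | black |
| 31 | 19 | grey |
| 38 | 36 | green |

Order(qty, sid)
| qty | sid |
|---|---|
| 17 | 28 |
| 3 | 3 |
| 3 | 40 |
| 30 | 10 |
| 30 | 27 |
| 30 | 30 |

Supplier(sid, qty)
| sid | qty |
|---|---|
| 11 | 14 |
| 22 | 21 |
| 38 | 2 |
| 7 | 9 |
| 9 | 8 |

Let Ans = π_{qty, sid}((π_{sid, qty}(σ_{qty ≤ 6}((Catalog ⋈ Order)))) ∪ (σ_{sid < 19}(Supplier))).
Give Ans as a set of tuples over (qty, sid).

Joining Catalog and Order on qty yields {(3, 12, white, 3), (3, 12, white, 40), (3, 17, black, 3), (3, 17, black, 40), (3, 17, green, 3), (3, 17, green, 40), (30, 36, black, 10), (30, 36, black, 27), (30, 36, black, 30)}.
Apply σ_{qty ≤ 6}; surviving tuples: {(3, 12, white, 3), (3, 12, white, 40), (3, 17, black, 3), (3, 17, black, 40), (3, 17, green, 3), (3, 17, green, 40)}
Keep only column(s) sid, qty (4 duplicate(s) eliminated): {(3, 3), (40, 3)}
Apply σ_{sid < 19}; surviving tuples: {(11, 14), (7, 9), (9, 8)}
Taking the union: {(11, 14), (3, 3), (40, 3), (7, 9), (9, 8)}
Keep only column(s) qty, sid: {(14, 11), (3, 3), (3, 40), (8, 9), (9, 7)}

{(14, 11), (3, 3), (3, 40), (8, 9), (9, 7)}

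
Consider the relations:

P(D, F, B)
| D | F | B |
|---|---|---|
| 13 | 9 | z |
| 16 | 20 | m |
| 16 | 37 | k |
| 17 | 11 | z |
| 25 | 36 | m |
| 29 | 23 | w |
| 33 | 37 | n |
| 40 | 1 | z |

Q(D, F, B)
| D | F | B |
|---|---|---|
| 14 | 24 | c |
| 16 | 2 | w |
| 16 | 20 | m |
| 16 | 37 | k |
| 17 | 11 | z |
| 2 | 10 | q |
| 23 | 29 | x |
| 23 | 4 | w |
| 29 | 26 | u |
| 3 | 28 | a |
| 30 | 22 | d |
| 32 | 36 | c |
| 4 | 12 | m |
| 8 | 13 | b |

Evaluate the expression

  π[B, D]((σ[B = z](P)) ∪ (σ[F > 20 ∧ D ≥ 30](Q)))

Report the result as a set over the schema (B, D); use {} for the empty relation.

{(c, 32), (d, 30), (z, 13), (z, 17), (z, 40)}

Selection B = z: {(13, 9, z), (17, 11, z), (40, 1, z)}
Selection F > 20 ∧ D ≥ 30: {(30, 22, d), (32, 36, c)}
Set union of the two operands is {(13, 9, z), (17, 11, z), (30, 22, d), (32, 36, c), (40, 1, z)}.
π[B, D]: project onto (B, D) → {(c, 32), (d, 30), (z, 13), (z, 17), (z, 40)}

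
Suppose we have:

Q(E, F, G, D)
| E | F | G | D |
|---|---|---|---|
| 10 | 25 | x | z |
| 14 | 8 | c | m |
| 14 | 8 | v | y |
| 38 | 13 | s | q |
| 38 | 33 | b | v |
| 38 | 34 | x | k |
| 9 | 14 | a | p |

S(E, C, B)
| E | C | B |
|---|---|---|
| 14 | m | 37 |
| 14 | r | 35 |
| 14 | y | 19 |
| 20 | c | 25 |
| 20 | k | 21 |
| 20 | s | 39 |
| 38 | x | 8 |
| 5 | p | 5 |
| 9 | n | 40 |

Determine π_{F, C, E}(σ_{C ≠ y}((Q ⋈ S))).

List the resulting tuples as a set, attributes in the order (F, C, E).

{(13, x, 38), (14, n, 9), (33, x, 38), (34, x, 38), (8, m, 14), (8, r, 14)}

Joining Q and S on E yields {(14, 8, c, m, m, 37), (14, 8, c, m, r, 35), (14, 8, c, m, y, 19), (14, 8, v, y, m, 37), (14, 8, v, y, r, 35), (14, 8, v, y, y, 19), (38, 13, s, q, x, 8), (38, 33, b, v, x, 8), (38, 34, x, k, x, 8), (9, 14, a, p, n, 40)}.
Apply σ_{C ≠ y}; surviving tuples: {(14, 8, c, m, m, 37), (14, 8, c, m, r, 35), (14, 8, v, y, m, 37), (14, 8, v, y, r, 35), (38, 13, s, q, x, 8), (38, 33, b, v, x, 8), (38, 34, x, k, x, 8), (9, 14, a, p, n, 40)}
Keep only column(s) F, C, E (2 duplicate(s) eliminated): {(13, x, 38), (14, n, 9), (33, x, 38), (34, x, 38), (8, m, 14), (8, r, 14)}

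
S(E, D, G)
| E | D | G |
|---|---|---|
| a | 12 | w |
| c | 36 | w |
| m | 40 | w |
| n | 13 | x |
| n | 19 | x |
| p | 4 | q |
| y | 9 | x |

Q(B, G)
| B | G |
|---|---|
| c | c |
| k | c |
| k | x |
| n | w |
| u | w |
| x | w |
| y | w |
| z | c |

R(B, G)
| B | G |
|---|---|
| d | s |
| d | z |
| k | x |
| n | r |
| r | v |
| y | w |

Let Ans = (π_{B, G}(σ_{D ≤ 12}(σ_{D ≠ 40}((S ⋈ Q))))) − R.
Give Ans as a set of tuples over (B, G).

{(n, w), (u, w), (x, w)}

Joining S and Q on G yields {(a, 12, w, n), (a, 12, w, u), (a, 12, w, x), (a, 12, w, y), (c, 36, w, n), (c, 36, w, u), (c, 36, w, x), (c, 36, w, y), (m, 40, w, n), (m, 40, w, u), (m, 40, w, x), (m, 40, w, y), (n, 13, x, k), (n, 19, x, k), (y, 9, x, k)}.
Filtering on D ≠ 40 leaves {(a, 12, w, n), (a, 12, w, u), (a, 12, w, x), (a, 12, w, y), (c, 36, w, n), (c, 36, w, u), (c, 36, w, x), (c, 36, w, y), (n, 13, x, k), (n, 19, x, k), (y, 9, x, k)}.
Filtering on D ≤ 12 leaves {(a, 12, w, n), (a, 12, w, u), (a, 12, w, x), (a, 12, w, y), (y, 9, x, k)}.
Projecting to B, G: {(k, x), (n, w), (u, w), (x, w), (y, w)}
Taking the difference: {(n, w), (u, w), (x, w)}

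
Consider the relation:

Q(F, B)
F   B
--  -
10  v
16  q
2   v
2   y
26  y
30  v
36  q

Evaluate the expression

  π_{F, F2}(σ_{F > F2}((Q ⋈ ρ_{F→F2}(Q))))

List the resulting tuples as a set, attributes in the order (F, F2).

{(10, 2), (26, 2), (30, 10), (30, 2), (36, 16)}

ρ[F→F2]: schema becomes (F2, B); tuples unchanged.
Joining Q and ρ_{F→F2}(Q) on B yields {(10, v, 10), (10, v, 2), (10, v, 30), (16, q, 16), (16, q, 36), (2, v, 10), (2, v, 2), (2, v, 30), (2, y, 2), (2, y, 26), (26, y, 2), (26, y, 26), (30, v, 10), (30, v, 2), (30, v, 30), (36, q, 16), (36, q, 36)}.
Filtering on F > F2 leaves {(10, v, 2), (26, y, 2), (30, v, 10), (30, v, 2), (36, q, 16)}.
π[F, F2]: project onto (F, F2) → {(10, 2), (26, 2), (30, 10), (30, 2), (36, 16)}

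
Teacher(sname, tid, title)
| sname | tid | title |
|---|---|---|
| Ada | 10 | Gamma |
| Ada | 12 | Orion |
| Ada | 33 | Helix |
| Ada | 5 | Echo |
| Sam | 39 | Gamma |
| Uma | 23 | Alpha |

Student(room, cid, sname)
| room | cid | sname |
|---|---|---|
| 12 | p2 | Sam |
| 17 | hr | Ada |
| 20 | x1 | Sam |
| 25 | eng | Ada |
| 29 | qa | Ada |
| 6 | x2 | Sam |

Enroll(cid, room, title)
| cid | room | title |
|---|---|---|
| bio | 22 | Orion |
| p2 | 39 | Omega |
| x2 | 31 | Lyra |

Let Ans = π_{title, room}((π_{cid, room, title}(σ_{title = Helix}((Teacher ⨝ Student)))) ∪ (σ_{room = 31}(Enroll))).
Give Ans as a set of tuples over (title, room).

Joining Teacher and Student on sname yields {(Ada, 10, Gamma, 17, hr), (Ada, 10, Gamma, 25, eng), (Ada, 10, Gamma, 29, qa), (Ada, 12, Orion, 17, hr), (Ada, 12, Orion, 25, eng), (Ada, 12, Orion, 29, qa), (Ada, 33, Helix, 17, hr), (Ada, 33, Helix, 25, eng), (Ada, 33, Helix, 29, qa), (Ada, 5, Echo, 17, hr), (Ada, 5, Echo, 25, eng), (Ada, 5, Echo, 29, qa), (Sam, 39, Gamma, 12, p2), (Sam, 39, Gamma, 20, x1), (Sam, 39, Gamma, 6, x2)}.
Filtering on title = Helix leaves {(Ada, 33, Helix, 17, hr), (Ada, 33, Helix, 25, eng), (Ada, 33, Helix, 29, qa)}.
Keep only column(s) cid, room, title: {(eng, 25, Helix), (hr, 17, Helix), (qa, 29, Helix)}
Filtering on room = 31 leaves {(x2, 31, Lyra)}.
Union: {(eng, 25, Helix), (hr, 17, Helix), (qa, 29, Helix)} with {(x2, 31, Lyra)} → {(eng, 25, Helix), (hr, 17, Helix), (qa, 29, Helix), (x2, 31, Lyra)}
Keep only column(s) title, room: {(Helix, 17), (Helix, 25), (Helix, 29), (Lyra, 31)}

{(Helix, 17), (Helix, 25), (Helix, 29), (Lyra, 31)}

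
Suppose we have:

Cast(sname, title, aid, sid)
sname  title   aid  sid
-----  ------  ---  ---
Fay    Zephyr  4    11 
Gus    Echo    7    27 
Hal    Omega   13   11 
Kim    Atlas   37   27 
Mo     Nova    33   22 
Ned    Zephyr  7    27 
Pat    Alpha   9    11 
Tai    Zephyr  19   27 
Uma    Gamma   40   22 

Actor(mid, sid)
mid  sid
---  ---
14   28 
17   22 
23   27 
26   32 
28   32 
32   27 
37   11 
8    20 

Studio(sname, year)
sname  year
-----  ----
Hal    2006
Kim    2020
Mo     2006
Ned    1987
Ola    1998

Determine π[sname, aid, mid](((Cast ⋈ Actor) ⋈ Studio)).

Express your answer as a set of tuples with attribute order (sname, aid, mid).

{(Hal, 13, 37), (Kim, 37, 23), (Kim, 37, 32), (Mo, 33, 17), (Ned, 7, 23), (Ned, 7, 32)}

Cast ⋈ Actor (natural join on sid): {(Fay, Zephyr, 4, 11, 37), (Gus, Echo, 7, 27, 23), (Gus, Echo, 7, 27, 32), (Hal, Omega, 13, 11, 37), (Kim, Atlas, 37, 27, 23), (Kim, Atlas, 37, 27, 32), (Mo, Nova, 33, 22, 17), (Ned, Zephyr, 7, 27, 23), (Ned, Zephyr, 7, 27, 32), (Pat, Alpha, 9, 11, 37), (Tai, Zephyr, 19, 27, 23), (Tai, Zephyr, 19, 27, 32), (Uma, Gamma, 40, 22, 17)}
(Cast ⋈ Actor) ⋈ Studio (natural join on sname): {(Hal, Omega, 13, 11, 37, 2006), (Kim, Atlas, 37, 27, 23, 2020), (Kim, Atlas, 37, 27, 32, 2020), (Mo, Nova, 33, 22, 17, 2006), (Ned, Zephyr, 7, 27, 23, 1987), (Ned, Zephyr, 7, 27, 32, 1987)}
π[sname, aid, mid]: project onto (sname, aid, mid) → {(Hal, 13, 37), (Kim, 37, 23), (Kim, 37, 32), (Mo, 33, 17), (Ned, 7, 23), (Ned, 7, 32)}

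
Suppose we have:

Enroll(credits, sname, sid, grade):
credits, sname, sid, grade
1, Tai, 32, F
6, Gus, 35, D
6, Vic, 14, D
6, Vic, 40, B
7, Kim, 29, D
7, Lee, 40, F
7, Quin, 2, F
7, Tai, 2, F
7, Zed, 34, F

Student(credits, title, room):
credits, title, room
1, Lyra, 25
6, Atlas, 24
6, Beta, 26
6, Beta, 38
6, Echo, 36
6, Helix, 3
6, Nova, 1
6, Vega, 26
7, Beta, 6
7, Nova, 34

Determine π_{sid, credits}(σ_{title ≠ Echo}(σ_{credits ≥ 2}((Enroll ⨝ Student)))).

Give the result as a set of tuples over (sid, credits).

Joining Enroll and Student on credits yields {(1, Tai, 32, F, Lyra, 25), (6, Gus, 35, D, Atlas, 24), (6, Gus, 35, D, Beta, 26), (6, Gus, 35, D, Beta, 38), (6, Gus, 35, D, Echo, 36), (6, Gus, 35, D, Helix, 3), (6, Gus, 35, D, Nova, 1), (6, Gus, 35, D, Vega, 26), (6, Vic, 14, D, Atlas, 24), (6, Vic, 14, D, Beta, 26), (6, Vic, 14, D, Beta, 38), (6, Vic, 14, D, Echo, 36), (6, Vic, 14, D, Helix, 3), (6, Vic, 14, D, Nova, 1), (6, Vic, 14, D, Vega, 26), (6, Vic, 40, B, Atlas, 24), (6, Vic, 40, B, Beta, 26), (6, Vic, 40, B, Beta, 38), (6, Vic, 40, B, Echo, 36), (6, Vic, 40, B, Helix, 3), (6, Vic, 40, B, Nova, 1), (6, Vic, 40, B, Vega, 26), (7, Kim, 29, D, Beta, 6), (7, Kim, 29, D, Nova, 34), (7, Lee, 40, F, Beta, 6), (7, Lee, 40, F, Nova, 34), (7, Quin, 2, F, Beta, 6), (7, Quin, 2, F, Nova, 34), (7, Tai, 2, F, Beta, 6), (7, Tai, 2, F, Nova, 34), (7, Zed, 34, F, Beta, 6), (7, Zed, 34, F, Nova, 34)}.
Apply σ_{credits ≥ 2}; surviving tuples: {(6, Gus, 35, D, Atlas, 24), (6, Gus, 35, D, Beta, 26), (6, Gus, 35, D, Beta, 38), (6, Gus, 35, D, Echo, 36), (6, Gus, 35, D, Helix, 3), (6, Gus, 35, D, Nova, 1), (6, Gus, 35, D, Vega, 26), (6, Vic, 14, D, Atlas, 24), (6, Vic, 14, D, Beta, 26), (6, Vic, 14, D, Beta, 38), (6, Vic, 14, D, Echo, 36), (6, Vic, 14, D, Helix, 3), (6, Vic, 14, D, Nova, 1), (6, Vic, 14, D, Vega, 26), (6, Vic, 40, B, Atlas, 24), (6, Vic, 40, B, Beta, 26), (6, Vic, 40, B, Beta, 38), (6, Vic, 40, B, Echo, 36), (6, Vic, 40, B, Helix, 3), (6, Vic, 40, B, Nova, 1), (6, Vic, 40, B, Vega, 26), (7, Kim, 29, D, Beta, 6), (7, Kim, 29, D, Nova, 34), (7, Lee, 40, F, Beta, 6), (7, Lee, 40, F, Nova, 34), (7, Quin, 2, F, Beta, 6), (7, Quin, 2, F, Nova, 34), (7, Tai, 2, F, Beta, 6), (7, Tai, 2, F, Nova, 34), (7, Zed, 34, F, Beta, 6), (7, Zed, 34, F, Nova, 34)}
Apply σ_{title ≠ Echo}; surviving tuples: {(6, Gus, 35, D, Atlas, 24), (6, Gus, 35, D, Beta, 26), (6, Gus, 35, D, Beta, 38), (6, Gus, 35, D, Helix, 3), (6, Gus, 35, D, Nova, 1), (6, Gus, 35, D, Vega, 26), (6, Vic, 14, D, Atlas, 24), (6, Vic, 14, D, Beta, 26), (6, Vic, 14, D, Beta, 38), (6, Vic, 14, D, Helix, 3), (6, Vic, 14, D, Nova, 1), (6, Vic, 14, D, Vega, 26), (6, Vic, 40, B, Atlas, 24), (6, Vic, 40, B, Beta, 26), (6, Vic, 40, B, Beta, 38), (6, Vic, 40, B, Helix, 3), (6, Vic, 40, B, Nova, 1), (6, Vic, 40, B, Vega, 26), (7, Kim, 29, D, Beta, 6), (7, Kim, 29, D, Nova, 34), (7, Lee, 40, F, Beta, 6), (7, Lee, 40, F, Nova, 34), (7, Quin, 2, F, Beta, 6), (7, Quin, 2, F, Nova, 34), (7, Tai, 2, F, Beta, 6), (7, Tai, 2, F, Nova, 34), (7, Zed, 34, F, Beta, 6), (7, Zed, 34, F, Nova, 34)}
Projecting to sid, credits (21 duplicate(s) eliminated): {(14, 6), (2, 7), (29, 7), (34, 7), (35, 6), (40, 6), (40, 7)}

{(14, 6), (2, 7), (29, 7), (34, 7), (35, 6), (40, 6), (40, 7)}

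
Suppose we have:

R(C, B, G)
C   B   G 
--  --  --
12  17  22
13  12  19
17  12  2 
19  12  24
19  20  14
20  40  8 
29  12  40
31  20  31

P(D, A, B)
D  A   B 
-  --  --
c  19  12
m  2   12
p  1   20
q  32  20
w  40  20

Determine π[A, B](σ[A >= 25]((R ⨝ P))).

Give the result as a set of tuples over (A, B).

Joining R and P on B yields {(13, 12, 19, c, 19), (13, 12, 19, m, 2), (17, 12, 2, c, 19), (17, 12, 2, m, 2), (19, 12, 24, c, 19), (19, 12, 24, m, 2), (19, 20, 14, p, 1), (19, 20, 14, q, 32), (19, 20, 14, w, 40), (29, 12, 40, c, 19), (29, 12, 40, m, 2), (31, 20, 31, p, 1), (31, 20, 31, q, 32), (31, 20, 31, w, 40)}.
Apply σ_{A >= 25}; surviving tuples: {(19, 20, 14, q, 32), (19, 20, 14, w, 40), (31, 20, 31, q, 32), (31, 20, 31, w, 40)}
π[A, B]: project onto (A, B) (2 duplicate(s) eliminated) → {(32, 20), (40, 20)}

{(32, 20), (40, 20)}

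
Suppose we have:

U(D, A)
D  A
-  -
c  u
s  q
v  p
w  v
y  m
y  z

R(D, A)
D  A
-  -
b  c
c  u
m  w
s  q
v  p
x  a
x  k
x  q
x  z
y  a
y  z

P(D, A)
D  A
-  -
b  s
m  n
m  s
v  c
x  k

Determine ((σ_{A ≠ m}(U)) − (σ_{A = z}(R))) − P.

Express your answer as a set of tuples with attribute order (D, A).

σ[A ≠ m]: keep tuples satisfying A ≠ m → {(c, u), (s, q), (v, p), (w, v), (y, z)}
σ[A = z]: keep tuples satisfying A = z → {(x, z), (y, z)}
Set difference of the two operands is {(c, u), (s, q), (v, p), (w, v)}.
Set difference of the two operands is {(c, u), (s, q), (v, p), (w, v)}.

{(c, u), (s, q), (v, p), (w, v)}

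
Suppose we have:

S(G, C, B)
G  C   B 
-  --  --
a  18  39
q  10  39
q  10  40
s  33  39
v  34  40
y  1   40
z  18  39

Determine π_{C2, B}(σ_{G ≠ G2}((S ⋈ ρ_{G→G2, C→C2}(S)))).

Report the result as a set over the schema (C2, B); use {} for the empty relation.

{(1, 40), (10, 39), (10, 40), (18, 39), (33, 39), (34, 40)}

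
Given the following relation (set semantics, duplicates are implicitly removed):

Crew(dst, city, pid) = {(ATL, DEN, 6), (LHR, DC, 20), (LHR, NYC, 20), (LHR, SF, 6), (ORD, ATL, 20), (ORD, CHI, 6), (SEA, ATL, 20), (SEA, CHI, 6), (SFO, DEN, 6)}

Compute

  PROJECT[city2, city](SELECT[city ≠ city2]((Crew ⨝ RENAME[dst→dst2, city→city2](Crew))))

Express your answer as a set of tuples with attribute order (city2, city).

ρ[dst→dst2, city→city2]: schema becomes (dst2, city2, pid); tuples unchanged.
Crew ⋈ RENAME[dst→dst2, city→city2](Crew) (natural join on pid): {(ATL, DEN, 6, ATL, DEN), (ATL, DEN, 6, LHR, SF), (ATL, DEN, 6, ORD, CHI), (ATL, DEN, 6, SEA, CHI), (ATL, DEN, 6, SFO, DEN), (LHR, DC, 20, LHR, DC), (LHR, DC, 20, LHR, NYC), (LHR, DC, 20, ORD, ATL), (LHR, DC, 20, SEA, ATL), (LHR, NYC, 20, LHR, DC), (LHR, NYC, 20, LHR, NYC), (LHR, NYC, 20, ORD, ATL), (LHR, NYC, 20, SEA, ATL), (LHR, SF, 6, ATL, DEN), (LHR, SF, 6, LHR, SF), (LHR, SF, 6, ORD, CHI), (LHR, SF, 6, SEA, CHI), (LHR, SF, 6, SFO, DEN), (ORD, ATL, 20, LHR, DC), (ORD, ATL, 20, LHR, NYC), (ORD, ATL, 20, ORD, ATL), (ORD, ATL, 20, SEA, ATL), (ORD, CHI, 6, ATL, DEN), (ORD, CHI, 6, LHR, SF), (ORD, CHI, 6, ORD, CHI), (ORD, CHI, 6, SEA, CHI), (ORD, CHI, 6, SFO, DEN), (SEA, ATL, 20, LHR, DC), (SEA, ATL, 20, LHR, NYC), (SEA, ATL, 20, ORD, ATL), (SEA, ATL, 20, SEA, ATL), (SEA, CHI, 6, ATL, DEN), (SEA, CHI, 6, LHR, SF), (SEA, CHI, 6, ORD, CHI), (SEA, CHI, 6, SEA, CHI), (SEA, CHI, 6, SFO, DEN), (SFO, DEN, 6, ATL, DEN), (SFO, DEN, 6, LHR, SF), (SFO, DEN, 6, ORD, CHI), (SFO, DEN, 6, SEA, CHI), (SFO, DEN, 6, SFO, DEN)}
Filtering on city ≠ city2 leaves {(ATL, DEN, 6, LHR, SF), (ATL, DEN, 6, ORD, CHI), (ATL, DEN, 6, SEA, CHI), (LHR, DC, 20, LHR, NYC), (LHR, DC, 20, ORD, ATL), (LHR, DC, 20, SEA, ATL), (LHR, NYC, 20, LHR, DC), (LHR, NYC, 20, ORD, ATL), (LHR, NYC, 20, SEA, ATL), (LHR, SF, 6, ATL, DEN), (LHR, SF, 6, ORD, CHI), (LHR, SF, 6, SEA, CHI), (LHR, SF, 6, SFO, DEN), (ORD, ATL, 20, LHR, DC), (ORD, ATL, 20, LHR, NYC), (ORD, CHI, 6, ATL, DEN), (ORD, CHI, 6, LHR, SF), (ORD, CHI, 6, SFO, DEN), (SEA, ATL, 20, LHR, DC), (SEA, ATL, 20, LHR, NYC), (SEA, CHI, 6, ATL, DEN), (SEA, CHI, 6, LHR, SF), (SEA, CHI, 6, SFO, DEN), (SFO, DEN, 6, LHR, SF), (SFO, DEN, 6, ORD, CHI), (SFO, DEN, 6, SEA, CHI)}.
π[city2, city]: project onto (city2, city) (14 duplicate(s) eliminated) → {(ATL, DC), (ATL, NYC), (CHI, DEN), (CHI, SF), (DC, ATL), (DC, NYC), (DEN, CHI), (DEN, SF), (NYC, ATL), (NYC, DC), (SF, CHI), (SF, DEN)}

{(ATL, DC), (ATL, NYC), (CHI, DEN), (CHI, SF), (DC, ATL), (DC, NYC), (DEN, CHI), (DEN, SF), (NYC, ATL), (NYC, DC), (SF, CHI), (SF, DEN)}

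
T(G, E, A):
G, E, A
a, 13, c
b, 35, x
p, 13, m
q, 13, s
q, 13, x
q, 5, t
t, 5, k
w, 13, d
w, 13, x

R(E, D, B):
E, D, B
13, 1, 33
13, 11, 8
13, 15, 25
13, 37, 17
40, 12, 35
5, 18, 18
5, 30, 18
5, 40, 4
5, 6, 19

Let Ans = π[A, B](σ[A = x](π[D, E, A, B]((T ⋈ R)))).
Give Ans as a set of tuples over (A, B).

{(x, 17), (x, 25), (x, 33), (x, 8)}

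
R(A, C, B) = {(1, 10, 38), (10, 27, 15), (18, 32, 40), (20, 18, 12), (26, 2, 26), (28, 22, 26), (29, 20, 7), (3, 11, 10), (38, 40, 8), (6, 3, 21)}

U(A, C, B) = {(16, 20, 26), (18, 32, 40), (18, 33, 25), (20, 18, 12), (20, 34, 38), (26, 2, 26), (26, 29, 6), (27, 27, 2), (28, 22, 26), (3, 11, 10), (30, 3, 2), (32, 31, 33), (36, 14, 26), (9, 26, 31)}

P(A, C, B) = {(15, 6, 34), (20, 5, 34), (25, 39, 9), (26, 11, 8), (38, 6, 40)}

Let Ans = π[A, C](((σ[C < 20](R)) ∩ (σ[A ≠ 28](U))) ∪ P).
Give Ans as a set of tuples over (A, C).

Apply σ_{C < 20}; surviving tuples: {(1, 10, 38), (20, 18, 12), (26, 2, 26), (3, 11, 10), (6, 3, 21)}
Apply σ_{A ≠ 28}; surviving tuples: {(16, 20, 26), (18, 32, 40), (18, 33, 25), (20, 18, 12), (20, 34, 38), (26, 2, 26), (26, 29, 6), (27, 27, 2), (3, 11, 10), (30, 3, 2), (32, 31, 33), (36, 14, 26), (9, 26, 31)}
Taking the intersection: {(20, 18, 12), (26, 2, 26), (3, 11, 10)}
Taking the union: {(15, 6, 34), (20, 18, 12), (20, 5, 34), (25, 39, 9), (26, 11, 8), (26, 2, 26), (3, 11, 10), (38, 6, 40)}
Projecting to A, C: {(15, 6), (20, 18), (20, 5), (25, 39), (26, 11), (26, 2), (3, 11), (38, 6)}

{(15, 6), (20, 18), (20, 5), (25, 39), (26, 11), (26, 2), (3, 11), (38, 6)}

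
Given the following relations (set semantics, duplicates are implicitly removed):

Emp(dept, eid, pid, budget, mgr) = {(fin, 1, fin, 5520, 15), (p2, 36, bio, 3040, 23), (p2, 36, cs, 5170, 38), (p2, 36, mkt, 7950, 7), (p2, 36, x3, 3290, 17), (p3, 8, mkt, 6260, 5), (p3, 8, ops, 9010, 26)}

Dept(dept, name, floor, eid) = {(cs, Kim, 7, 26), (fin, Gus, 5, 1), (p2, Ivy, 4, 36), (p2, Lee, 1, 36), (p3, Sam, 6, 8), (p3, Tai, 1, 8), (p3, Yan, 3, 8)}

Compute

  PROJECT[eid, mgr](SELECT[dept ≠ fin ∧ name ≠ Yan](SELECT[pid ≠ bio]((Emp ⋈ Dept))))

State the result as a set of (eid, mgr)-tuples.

{(36, 17), (36, 38), (36, 7), (8, 26), (8, 5)}

Natural join on dept, eid: {(fin, 1, fin, 5520, 15, Gus, 5), (p2, 36, bio, 3040, 23, Ivy, 4), (p2, 36, bio, 3040, 23, Lee, 1), (p2, 36, cs, 5170, 38, Ivy, 4), (p2, 36, cs, 5170, 38, Lee, 1), (p2, 36, mkt, 7950, 7, Ivy, 4), (p2, 36, mkt, 7950, 7, Lee, 1), (p2, 36, x3, 3290, 17, Ivy, 4), (p2, 36, x3, 3290, 17, Lee, 1), (p3, 8, mkt, 6260, 5, Sam, 6), (p3, 8, mkt, 6260, 5, Tai, 1), (p3, 8, mkt, 6260, 5, Yan, 3), (p3, 8, ops, 9010, 26, Sam, 6), (p3, 8, ops, 9010, 26, Tai, 1), (p3, 8, ops, 9010, 26, Yan, 3)}
σ[pid ≠ bio]: keep tuples satisfying pid ≠ bio → {(fin, 1, fin, 5520, 15, Gus, 5), (p2, 36, cs, 5170, 38, Ivy, 4), (p2, 36, cs, 5170, 38, Lee, 1), (p2, 36, mkt, 7950, 7, Ivy, 4), (p2, 36, mkt, 7950, 7, Lee, 1), (p2, 36, x3, 3290, 17, Ivy, 4), (p2, 36, x3, 3290, 17, Lee, 1), (p3, 8, mkt, 6260, 5, Sam, 6), (p3, 8, mkt, 6260, 5, Tai, 1), (p3, 8, mkt, 6260, 5, Yan, 3), (p3, 8, ops, 9010, 26, Sam, 6), (p3, 8, ops, 9010, 26, Tai, 1), (p3, 8, ops, 9010, 26, Yan, 3)}
σ[dept ≠ fin ∧ name ≠ Yan]: keep tuples satisfying dept ≠ fin ∧ name ≠ Yan → {(p2, 36, cs, 5170, 38, Ivy, 4), (p2, 36, cs, 5170, 38, Lee, 1), (p2, 36, mkt, 7950, 7, Ivy, 4), (p2, 36, mkt, 7950, 7, Lee, 1), (p2, 36, x3, 3290, 17, Ivy, 4), (p2, 36, x3, 3290, 17, Lee, 1), (p3, 8, mkt, 6260, 5, Sam, 6), (p3, 8, mkt, 6260, 5, Tai, 1), (p3, 8, ops, 9010, 26, Sam, 6), (p3, 8, ops, 9010, 26, Tai, 1)}
π[eid, mgr]: project onto (eid, mgr) (5 duplicate(s) eliminated) → {(36, 17), (36, 38), (36, 7), (8, 26), (8, 5)}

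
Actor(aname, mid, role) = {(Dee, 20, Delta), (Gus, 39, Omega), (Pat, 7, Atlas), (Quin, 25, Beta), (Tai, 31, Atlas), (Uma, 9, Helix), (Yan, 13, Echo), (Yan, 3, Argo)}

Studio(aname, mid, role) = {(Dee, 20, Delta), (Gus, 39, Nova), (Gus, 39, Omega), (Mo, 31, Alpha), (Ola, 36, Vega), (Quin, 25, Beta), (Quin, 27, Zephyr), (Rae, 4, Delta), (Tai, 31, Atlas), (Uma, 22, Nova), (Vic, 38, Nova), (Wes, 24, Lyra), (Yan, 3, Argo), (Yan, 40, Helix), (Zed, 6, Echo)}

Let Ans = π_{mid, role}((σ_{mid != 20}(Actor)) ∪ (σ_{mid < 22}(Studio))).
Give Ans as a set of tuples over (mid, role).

Selection mid != 20: {(Gus, 39, Omega), (Pat, 7, Atlas), (Quin, 25, Beta), (Tai, 31, Atlas), (Uma, 9, Helix), (Yan, 13, Echo), (Yan, 3, Argo)}
Selection mid < 22: {(Dee, 20, Delta), (Rae, 4, Delta), (Yan, 3, Argo), (Zed, 6, Echo)}
Set union of the two operands is {(Dee, 20, Delta), (Gus, 39, Omega), (Pat, 7, Atlas), (Quin, 25, Beta), (Rae, 4, Delta), (Tai, 31, Atlas), (Uma, 9, Helix), (Yan, 13, Echo), (Yan, 3, Argo), (Zed, 6, Echo)}.
Projecting to mid, role: {(13, Echo), (20, Delta), (25, Beta), (3, Argo), (31, Atlas), (39, Omega), (4, Delta), (6, Echo), (7, Atlas), (9, Helix)}

{(13, Echo), (20, Delta), (25, Beta), (3, Argo), (31, Atlas), (39, Omega), (4, Delta), (6, Echo), (7, Atlas), (9, Helix)}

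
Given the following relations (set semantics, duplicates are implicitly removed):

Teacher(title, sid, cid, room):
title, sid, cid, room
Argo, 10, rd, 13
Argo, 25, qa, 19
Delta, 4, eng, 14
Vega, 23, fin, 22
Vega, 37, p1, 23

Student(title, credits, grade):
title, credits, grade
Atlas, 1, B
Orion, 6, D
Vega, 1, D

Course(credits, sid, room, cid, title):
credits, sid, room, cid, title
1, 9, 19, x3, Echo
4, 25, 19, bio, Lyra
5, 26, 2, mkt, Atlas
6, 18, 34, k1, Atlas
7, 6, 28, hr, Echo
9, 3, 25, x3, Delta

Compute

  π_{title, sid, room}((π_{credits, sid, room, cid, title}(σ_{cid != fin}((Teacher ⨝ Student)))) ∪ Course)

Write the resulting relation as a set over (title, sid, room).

{(Atlas, 18, 34), (Atlas, 26, 2), (Delta, 3, 25), (Echo, 6, 28), (Echo, 9, 19), (Lyra, 25, 19), (Vega, 37, 23)}

Joining Teacher and Student on title yields {(Vega, 23, fin, 22, 1, D), (Vega, 37, p1, 23, 1, D)}.
Filtering on cid != fin leaves {(Vega, 37, p1, 23, 1, D)}.
Projecting to credits, sid, room, cid, title: {(1, 37, 23, p1, Vega)}
Union: {(1, 37, 23, p1, Vega)} with {(1, 9, 19, x3, Echo), (4, 25, 19, bio, Lyra), (5, 26, 2, mkt, Atlas), (6, 18, 34, k1, Atlas), (7, 6, 28, hr, Echo), (9, 3, 25, x3, Delta)} → {(1, 37, 23, p1, Vega), (1, 9, 19, x3, Echo), (4, 25, 19, bio, Lyra), (5, 26, 2, mkt, Atlas), (6, 18, 34, k1, Atlas), (7, 6, 28, hr, Echo), (9, 3, 25, x3, Delta)}
Projecting to title, sid, room: {(Atlas, 18, 34), (Atlas, 26, 2), (Delta, 3, 25), (Echo, 6, 28), (Echo, 9, 19), (Lyra, 25, 19), (Vega, 37, 23)}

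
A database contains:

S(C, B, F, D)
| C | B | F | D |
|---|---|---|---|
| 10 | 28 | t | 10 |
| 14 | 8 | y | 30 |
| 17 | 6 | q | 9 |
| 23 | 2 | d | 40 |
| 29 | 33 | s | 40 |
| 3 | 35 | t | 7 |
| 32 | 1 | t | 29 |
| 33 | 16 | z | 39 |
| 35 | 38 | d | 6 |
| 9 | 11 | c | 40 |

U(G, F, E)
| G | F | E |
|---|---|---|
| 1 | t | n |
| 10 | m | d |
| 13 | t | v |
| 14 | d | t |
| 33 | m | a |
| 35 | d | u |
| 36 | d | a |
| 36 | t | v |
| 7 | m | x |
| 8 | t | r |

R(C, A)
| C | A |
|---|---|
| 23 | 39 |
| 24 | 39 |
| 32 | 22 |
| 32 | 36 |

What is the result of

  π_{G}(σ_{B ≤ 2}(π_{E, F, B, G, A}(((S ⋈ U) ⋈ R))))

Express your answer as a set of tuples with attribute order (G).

Joining S and U on F yields {(10, 28, t, 10, 1, n), (10, 28, t, 10, 13, v), (10, 28, t, 10, 36, v), (10, 28, t, 10, 8, r), (23, 2, d, 40, 14, t), (23, 2, d, 40, 35, u), (23, 2, d, 40, 36, a), (3, 35, t, 7, 1, n), (3, 35, t, 7, 13, v), (3, 35, t, 7, 36, v), (3, 35, t, 7, 8, r), (32, 1, t, 29, 1, n), (32, 1, t, 29, 13, v), (32, 1, t, 29, 36, v), (32, 1, t, 29, 8, r), (35, 38, d, 6, 14, t), (35, 38, d, 6, 35, u), (35, 38, d, 6, 36, a)}.
Joining (S ⋈ U) and R on C yields {(23, 2, d, 40, 14, t, 39), (23, 2, d, 40, 35, u, 39), (23, 2, d, 40, 36, a, 39), (32, 1, t, 29, 1, n, 22), (32, 1, t, 29, 1, n, 36), (32, 1, t, 29, 13, v, 22), (32, 1, t, 29, 13, v, 36), (32, 1, t, 29, 36, v, 22), (32, 1, t, 29, 36, v, 36), (32, 1, t, 29, 8, r, 22), (32, 1, t, 29, 8, r, 36)}.
π[E, F, B, G, A]: project onto (E, F, B, G, A) → {(a, d, 2, 36, 39), (n, t, 1, 1, 22), (n, t, 1, 1, 36), (r, t, 1, 8, 22), (r, t, 1, 8, 36), (t, d, 2, 14, 39), (u, d, 2, 35, 39), (v, t, 1, 13, 22), (v, t, 1, 13, 36), (v, t, 1, 36, 22), (v, t, 1, 36, 36)}
σ[B ≤ 2]: keep tuples satisfying B ≤ 2 → {(a, d, 2, 36, 39), (n, t, 1, 1, 22), (n, t, 1, 1, 36), (r, t, 1, 8, 22), (r, t, 1, 8, 36), (t, d, 2, 14, 39), (u, d, 2, 35, 39), (v, t, 1, 13, 22), (v, t, 1, 13, 36), (v, t, 1, 36, 22), (v, t, 1, 36, 36)}
π[G]: project onto (G) (5 duplicate(s) eliminated) → {1, 13, 14, 35, 36, 8}

{1, 13, 14, 35, 36, 8}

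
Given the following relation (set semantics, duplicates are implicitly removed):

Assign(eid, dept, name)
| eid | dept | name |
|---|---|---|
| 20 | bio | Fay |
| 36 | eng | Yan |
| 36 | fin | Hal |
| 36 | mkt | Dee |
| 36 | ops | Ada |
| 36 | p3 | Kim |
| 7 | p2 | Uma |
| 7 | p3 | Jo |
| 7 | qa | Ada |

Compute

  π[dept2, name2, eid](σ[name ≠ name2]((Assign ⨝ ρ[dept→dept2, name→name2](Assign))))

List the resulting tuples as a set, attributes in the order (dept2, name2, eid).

ρ[dept→dept2, name→name2]: schema becomes (eid, dept2, name2); tuples unchanged.
Assign ⋈ ρ[dept→dept2, name→name2](Assign) (natural join on eid): {(20, bio, Fay, bio, Fay), (36, eng, Yan, eng, Yan), (36, eng, Yan, fin, Hal), (36, eng, Yan, mkt, Dee), (36, eng, Yan, ops, Ada), (36, eng, Yan, p3, Kim), (36, fin, Hal, eng, Yan), (36, fin, Hal, fin, Hal), (36, fin, Hal, mkt, Dee), (36, fin, Hal, ops, Ada), (36, fin, Hal, p3, Kim), (36, mkt, Dee, eng, Yan), (36, mkt, Dee, fin, Hal), (36, mkt, Dee, mkt, Dee), (36, mkt, Dee, ops, Ada), (36, mkt, Dee, p3, Kim), (36, ops, Ada, eng, Yan), (36, ops, Ada, fin, Hal), (36, ops, Ada, mkt, Dee), (36, ops, Ada, ops, Ada), (36, ops, Ada, p3, Kim), (36, p3, Kim, eng, Yan), (36, p3, Kim, fin, Hal), (36, p3, Kim, mkt, Dee), (36, p3, Kim, ops, Ada), (36, p3, Kim, p3, Kim), (7, p2, Uma, p2, Uma), (7, p2, Uma, p3, Jo), (7, p2, Uma, qa, Ada), (7, p3, Jo, p2, Uma), (7, p3, Jo, p3, Jo), (7, p3, Jo, qa, Ada), (7, qa, Ada, p2, Uma), (7, qa, Ada, p3, Jo), (7, qa, Ada, qa, Ada)}
Selection name ≠ name2: {(36, eng, Yan, fin, Hal), (36, eng, Yan, mkt, Dee), (36, eng, Yan, ops, Ada), (36, eng, Yan, p3, Kim), (36, fin, Hal, eng, Yan), (36, fin, Hal, mkt, Dee), (36, fin, Hal, ops, Ada), (36, fin, Hal, p3, Kim), (36, mkt, Dee, eng, Yan), (36, mkt, Dee, fin, Hal), (36, mkt, Dee, ops, Ada), (36, mkt, Dee, p3, Kim), (36, ops, Ada, eng, Yan), (36, ops, Ada, fin, Hal), (36, ops, Ada, mkt, Dee), (36, ops, Ada, p3, Kim), (36, p3, Kim, eng, Yan), (36, p3, Kim, fin, Hal), (36, p3, Kim, mkt, Dee), (36, p3, Kim, ops, Ada), (7, p2, Uma, p3, Jo), (7, p2, Uma, qa, Ada), (7, p3, Jo, p2, Uma), (7, p3, Jo, qa, Ada), (7, qa, Ada, p2, Uma), (7, qa, Ada, p3, Jo)}
Keep only column(s) dept2, name2, eid (18 duplicate(s) eliminated): {(eng, Yan, 36), (fin, Hal, 36), (mkt, Dee, 36), (ops, Ada, 36), (p2, Uma, 7), (p3, Jo, 7), (p3, Kim, 36), (qa, Ada, 7)}

{(eng, Yan, 36), (fin, Hal, 36), (mkt, Dee, 36), (ops, Ada, 36), (p2, Uma, 7), (p3, Jo, 7), (p3, Kim, 36), (qa, Ada, 7)}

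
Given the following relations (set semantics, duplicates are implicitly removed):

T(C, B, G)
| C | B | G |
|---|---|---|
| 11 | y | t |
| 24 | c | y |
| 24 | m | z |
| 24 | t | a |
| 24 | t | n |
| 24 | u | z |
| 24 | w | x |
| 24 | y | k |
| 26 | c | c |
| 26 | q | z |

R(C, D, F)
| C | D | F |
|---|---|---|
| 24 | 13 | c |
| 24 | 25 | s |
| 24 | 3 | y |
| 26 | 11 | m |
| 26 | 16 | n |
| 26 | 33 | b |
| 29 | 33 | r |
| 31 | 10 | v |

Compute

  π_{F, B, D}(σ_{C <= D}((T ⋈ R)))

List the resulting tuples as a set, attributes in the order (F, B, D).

{(b, c, 33), (b, q, 33), (s, c, 25), (s, m, 25), (s, t, 25), (s, u, 25), (s, w, 25), (s, y, 25)}

Natural join on C: {(24, c, y, 13, c), (24, c, y, 25, s), (24, c, y, 3, y), (24, m, z, 13, c), (24, m, z, 25, s), (24, m, z, 3, y), (24, t, a, 13, c), (24, t, a, 25, s), (24, t, a, 3, y), (24, t, n, 13, c), (24, t, n, 25, s), (24, t, n, 3, y), (24, u, z, 13, c), (24, u, z, 25, s), (24, u, z, 3, y), (24, w, x, 13, c), (24, w, x, 25, s), (24, w, x, 3, y), (24, y, k, 13, c), (24, y, k, 25, s), (24, y, k, 3, y), (26, c, c, 11, m), (26, c, c, 16, n), (26, c, c, 33, b), (26, q, z, 11, m), (26, q, z, 16, n), (26, q, z, 33, b)}
σ[C <= D]: keep tuples satisfying C <= D → {(24, c, y, 25, s), (24, m, z, 25, s), (24, t, a, 25, s), (24, t, n, 25, s), (24, u, z, 25, s), (24, w, x, 25, s), (24, y, k, 25, s), (26, c, c, 33, b), (26, q, z, 33, b)}
π_{F, B, D} gives {(b, c, 33), (b, q, 33), (s, c, 25), (s, m, 25), (s, t, 25), (s, u, 25), (s, w, 25), (s, y, 25)} (1 duplicate(s) eliminated).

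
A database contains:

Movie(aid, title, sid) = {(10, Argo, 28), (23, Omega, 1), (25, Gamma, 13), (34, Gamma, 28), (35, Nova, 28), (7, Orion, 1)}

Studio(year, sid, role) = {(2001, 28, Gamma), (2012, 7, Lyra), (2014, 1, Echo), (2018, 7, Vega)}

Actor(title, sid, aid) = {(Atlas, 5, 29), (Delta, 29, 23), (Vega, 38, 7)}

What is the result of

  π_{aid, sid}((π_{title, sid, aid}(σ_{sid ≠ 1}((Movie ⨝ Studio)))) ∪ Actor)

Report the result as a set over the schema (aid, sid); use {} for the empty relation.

{(10, 28), (23, 29), (29, 5), (34, 28), (35, 28), (7, 38)}

Joining Movie and Studio on sid yields {(10, Argo, 28, 2001, Gamma), (23, Omega, 1, 2014, Echo), (34, Gamma, 28, 2001, Gamma), (35, Nova, 28, 2001, Gamma), (7, Orion, 1, 2014, Echo)}.
σ[sid ≠ 1]: keep tuples satisfying sid ≠ 1 → {(10, Argo, 28, 2001, Gamma), (34, Gamma, 28, 2001, Gamma), (35, Nova, 28, 2001, Gamma)}
Projecting to title, sid, aid: {(Argo, 28, 10), (Gamma, 28, 34), (Nova, 28, 35)}
Set union of the two operands is {(Argo, 28, 10), (Atlas, 5, 29), (Delta, 29, 23), (Gamma, 28, 34), (Nova, 28, 35), (Vega, 38, 7)}.
Projecting to aid, sid: {(10, 28), (23, 29), (29, 5), (34, 28), (35, 28), (7, 38)}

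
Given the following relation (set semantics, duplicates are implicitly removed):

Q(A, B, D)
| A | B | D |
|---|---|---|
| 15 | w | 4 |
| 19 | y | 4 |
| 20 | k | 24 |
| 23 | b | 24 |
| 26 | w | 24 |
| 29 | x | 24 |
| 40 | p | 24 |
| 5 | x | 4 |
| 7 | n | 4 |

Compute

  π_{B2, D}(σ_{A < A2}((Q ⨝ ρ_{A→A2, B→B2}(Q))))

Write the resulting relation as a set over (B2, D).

{(b, 24), (n, 4), (p, 24), (w, 24), (w, 4), (x, 24), (y, 4)}

ρ[A→A2, B→B2]: schema becomes (A2, B2, D); tuples unchanged.
Natural join on D: {(15, w, 4, 15, w), (15, w, 4, 19, y), (15, w, 4, 5, x), (15, w, 4, 7, n), (19, y, 4, 15, w), (19, y, 4, 19, y), (19, y, 4, 5, x), (19, y, 4, 7, n), (20, k, 24, 20, k), (20, k, 24, 23, b), (20, k, 24, 26, w), (20, k, 24, 29, x), (20, k, 24, 40, p), (23, b, 24, 20, k), (23, b, 24, 23, b), (23, b, 24, 26, w), (23, b, 24, 29, x), (23, b, 24, 40, p), (26, w, 24, 20, k), (26, w, 24, 23, b), (26, w, 24, 26, w), (26, w, 24, 29, x), (26, w, 24, 40, p), (29, x, 24, 20, k), (29, x, 24, 23, b), (29, x, 24, 26, w), (29, x, 24, 29, x), (29, x, 24, 40, p), (40, p, 24, 20, k), (40, p, 24, 23, b), (40, p, 24, 26, w), (40, p, 24, 29, x), (40, p, 24, 40, p), (5, x, 4, 15, w), (5, x, 4, 19, y), (5, x, 4, 5, x), (5, x, 4, 7, n), (7, n, 4, 15, w), (7, n, 4, 19, y), (7, n, 4, 5, x), (7, n, 4, 7, n)}
Apply σ_{A < A2}; surviving tuples: {(15, w, 4, 19, y), (20, k, 24, 23, b), (20, k, 24, 26, w), (20, k, 24, 29, x), (20, k, 24, 40, p), (23, b, 24, 26, w), (23, b, 24, 29, x), (23, b, 24, 40, p), (26, w, 24, 29, x), (26, w, 24, 40, p), (29, x, 24, 40, p), (5, x, 4, 15, w), (5, x, 4, 19, y), (5, x, 4, 7, n), (7, n, 4, 15, w), (7, n, 4, 19, y)}
π[B2, D]: project onto (B2, D) (9 duplicate(s) eliminated) → {(b, 24), (n, 4), (p, 24), (w, 24), (w, 4), (x, 24), (y, 4)}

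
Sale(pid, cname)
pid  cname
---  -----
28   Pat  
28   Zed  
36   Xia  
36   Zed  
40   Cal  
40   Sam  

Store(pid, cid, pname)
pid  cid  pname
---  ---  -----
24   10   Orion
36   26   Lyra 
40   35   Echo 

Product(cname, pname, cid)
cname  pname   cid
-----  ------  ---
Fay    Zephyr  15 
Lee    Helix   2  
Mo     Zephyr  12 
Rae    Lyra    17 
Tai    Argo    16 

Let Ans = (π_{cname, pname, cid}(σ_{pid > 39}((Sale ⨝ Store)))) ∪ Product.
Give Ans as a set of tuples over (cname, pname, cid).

{(Cal, Echo, 35), (Fay, Zephyr, 15), (Lee, Helix, 2), (Mo, Zephyr, 12), (Rae, Lyra, 17), (Sam, Echo, 35), (Tai, Argo, 16)}

Natural join on pid: {(36, Xia, 26, Lyra), (36, Zed, 26, Lyra), (40, Cal, 35, Echo), (40, Sam, 35, Echo)}
σ[pid > 39]: keep tuples satisfying pid > 39 → {(40, Cal, 35, Echo), (40, Sam, 35, Echo)}
π[cname, pname, cid]: project onto (cname, pname, cid) → {(Cal, Echo, 35), (Sam, Echo, 35)}
Taking the union: {(Cal, Echo, 35), (Fay, Zephyr, 15), (Lee, Helix, 2), (Mo, Zephyr, 12), (Rae, Lyra, 17), (Sam, Echo, 35), (Tai, Argo, 16)}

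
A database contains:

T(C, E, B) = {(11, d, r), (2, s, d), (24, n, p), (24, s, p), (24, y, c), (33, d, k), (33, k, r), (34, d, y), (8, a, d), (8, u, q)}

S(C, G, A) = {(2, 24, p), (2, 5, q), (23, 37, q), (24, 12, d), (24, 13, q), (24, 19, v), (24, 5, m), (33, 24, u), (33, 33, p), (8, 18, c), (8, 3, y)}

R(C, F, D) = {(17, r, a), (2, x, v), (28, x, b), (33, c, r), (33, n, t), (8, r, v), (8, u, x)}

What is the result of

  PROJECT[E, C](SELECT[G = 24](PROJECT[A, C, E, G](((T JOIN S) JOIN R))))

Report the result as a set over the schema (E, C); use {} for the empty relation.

T ⋈ S (natural join on C): {(2, s, d, 24, p), (2, s, d, 5, q), (24, n, p, 12, d), (24, n, p, 13, q), (24, n, p, 19, v), (24, n, p, 5, m), (24, s, p, 12, d), (24, s, p, 13, q), (24, s, p, 19, v), (24, s, p, 5, m), (24, y, c, 12, d), (24, y, c, 13, q), (24, y, c, 19, v), (24, y, c, 5, m), (33, d, k, 24, u), (33, d, k, 33, p), (33, k, r, 24, u), (33, k, r, 33, p), (8, a, d, 18, c), (8, a, d, 3, y), (8, u, q, 18, c), (8, u, q, 3, y)}
(T JOIN S) ⋈ R (natural join on C): {(2, s, d, 24, p, x, v), (2, s, d, 5, q, x, v), (33, d, k, 24, u, c, r), (33, d, k, 24, u, n, t), (33, d, k, 33, p, c, r), (33, d, k, 33, p, n, t), (33, k, r, 24, u, c, r), (33, k, r, 24, u, n, t), (33, k, r, 33, p, c, r), (33, k, r, 33, p, n, t), (8, a, d, 18, c, r, v), (8, a, d, 18, c, u, x), (8, a, d, 3, y, r, v), (8, a, d, 3, y, u, x), (8, u, q, 18, c, r, v), (8, u, q, 18, c, u, x), (8, u, q, 3, y, r, v), (8, u, q, 3, y, u, x)}
π[A, C, E, G]: project onto (A, C, E, G) (8 duplicate(s) eliminated) → {(c, 8, a, 18), (c, 8, u, 18), (p, 2, s, 24), (p, 33, d, 33), (p, 33, k, 33), (q, 2, s, 5), (u, 33, d, 24), (u, 33, k, 24), (y, 8, a, 3), (y, 8, u, 3)}
Apply σ_{G = 24}; surviving tuples: {(p, 2, s, 24), (u, 33, d, 24), (u, 33, k, 24)}
π[E, C]: project onto (E, C) → {(d, 33), (k, 33), (s, 2)}

{(d, 33), (k, 33), (s, 2)}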